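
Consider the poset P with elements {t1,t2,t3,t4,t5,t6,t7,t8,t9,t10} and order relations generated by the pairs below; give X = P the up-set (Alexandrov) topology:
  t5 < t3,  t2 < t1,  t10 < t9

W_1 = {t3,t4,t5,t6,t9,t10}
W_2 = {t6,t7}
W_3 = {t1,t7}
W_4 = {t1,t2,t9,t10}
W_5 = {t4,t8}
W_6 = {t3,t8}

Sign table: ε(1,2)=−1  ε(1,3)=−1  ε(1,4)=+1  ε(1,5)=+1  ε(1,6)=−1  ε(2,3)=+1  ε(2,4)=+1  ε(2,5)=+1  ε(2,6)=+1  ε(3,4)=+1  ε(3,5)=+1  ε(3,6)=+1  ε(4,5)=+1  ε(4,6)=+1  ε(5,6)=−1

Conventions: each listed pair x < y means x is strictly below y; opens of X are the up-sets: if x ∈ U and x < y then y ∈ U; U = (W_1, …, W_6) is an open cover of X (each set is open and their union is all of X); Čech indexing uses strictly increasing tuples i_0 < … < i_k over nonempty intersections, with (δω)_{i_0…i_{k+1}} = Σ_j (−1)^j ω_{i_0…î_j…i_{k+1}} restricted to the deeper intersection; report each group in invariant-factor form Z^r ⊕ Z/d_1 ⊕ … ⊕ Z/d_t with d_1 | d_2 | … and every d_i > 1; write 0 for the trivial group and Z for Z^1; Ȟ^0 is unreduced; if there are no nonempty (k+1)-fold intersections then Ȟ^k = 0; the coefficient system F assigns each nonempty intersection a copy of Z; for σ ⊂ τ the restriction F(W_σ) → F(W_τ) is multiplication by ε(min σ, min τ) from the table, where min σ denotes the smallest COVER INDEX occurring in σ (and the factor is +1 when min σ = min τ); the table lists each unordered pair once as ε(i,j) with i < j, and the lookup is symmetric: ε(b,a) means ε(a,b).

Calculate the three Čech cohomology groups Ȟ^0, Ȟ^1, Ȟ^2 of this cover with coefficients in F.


Ȟ^0 = 0, Ȟ^1 = Z ⊕ Z/2, Ȟ^2 = 0

nerve simplices:
  W12={t6} W14={t9,t10} W15={t4} W16={t3} W23={t7} W34={t1} W56={t8}
C dims 6,7; δ0: rk 6, SNF 1^5·2
degree 0: 6−6−0 = 0 → Ȟ^0 ≅ 0
degree 1: 7−0−6 = 1 plus torsion [2] → Ȟ^1 ≅ Z ⊕ Z/2
degree 2: 0−0−0 = 0 → Ȟ^2 ≅ 0


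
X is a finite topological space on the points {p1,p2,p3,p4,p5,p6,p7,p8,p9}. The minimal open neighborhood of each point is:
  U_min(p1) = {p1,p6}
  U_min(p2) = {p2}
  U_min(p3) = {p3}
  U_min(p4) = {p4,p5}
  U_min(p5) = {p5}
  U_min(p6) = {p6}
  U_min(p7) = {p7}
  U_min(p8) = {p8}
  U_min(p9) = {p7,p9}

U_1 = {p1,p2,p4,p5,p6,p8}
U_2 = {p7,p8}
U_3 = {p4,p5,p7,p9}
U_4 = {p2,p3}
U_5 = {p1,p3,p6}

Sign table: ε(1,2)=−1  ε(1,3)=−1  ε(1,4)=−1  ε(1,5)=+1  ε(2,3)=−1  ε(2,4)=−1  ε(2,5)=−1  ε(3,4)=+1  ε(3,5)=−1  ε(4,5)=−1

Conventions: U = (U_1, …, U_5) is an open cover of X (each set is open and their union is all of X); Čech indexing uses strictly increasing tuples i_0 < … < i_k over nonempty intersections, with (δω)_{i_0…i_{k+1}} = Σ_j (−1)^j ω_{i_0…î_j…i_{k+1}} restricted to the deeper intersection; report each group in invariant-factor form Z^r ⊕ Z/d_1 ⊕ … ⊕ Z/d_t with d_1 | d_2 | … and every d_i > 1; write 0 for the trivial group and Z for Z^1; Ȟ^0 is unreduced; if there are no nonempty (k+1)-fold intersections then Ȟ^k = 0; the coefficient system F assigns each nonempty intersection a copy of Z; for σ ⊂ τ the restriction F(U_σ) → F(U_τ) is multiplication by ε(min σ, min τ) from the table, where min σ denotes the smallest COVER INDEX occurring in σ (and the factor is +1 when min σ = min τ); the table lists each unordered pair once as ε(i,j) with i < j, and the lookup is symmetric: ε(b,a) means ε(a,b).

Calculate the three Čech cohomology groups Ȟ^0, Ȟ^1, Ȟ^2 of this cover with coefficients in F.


nerve simplices:
  U12={p8} U13={p4,p5} U14={p2} U15={p1,p6} U23={p7} U45={p3}
C dims 5,6; δ0: rk 5, SNF 1^4·2
degree 0: 5−5−0 = 0 → Ȟ^0 ≅ 0
degree 1: 6−0−5 = 1 plus torsion [2] → Ȟ^1 ≅ Z ⊕ Z/2
degree 2: 0−0−0 = 0 → Ȟ^2 ≅ 0

Ȟ^0 = 0, Ȟ^1 = Z ⊕ Z/2 and Ȟ^2 = 0


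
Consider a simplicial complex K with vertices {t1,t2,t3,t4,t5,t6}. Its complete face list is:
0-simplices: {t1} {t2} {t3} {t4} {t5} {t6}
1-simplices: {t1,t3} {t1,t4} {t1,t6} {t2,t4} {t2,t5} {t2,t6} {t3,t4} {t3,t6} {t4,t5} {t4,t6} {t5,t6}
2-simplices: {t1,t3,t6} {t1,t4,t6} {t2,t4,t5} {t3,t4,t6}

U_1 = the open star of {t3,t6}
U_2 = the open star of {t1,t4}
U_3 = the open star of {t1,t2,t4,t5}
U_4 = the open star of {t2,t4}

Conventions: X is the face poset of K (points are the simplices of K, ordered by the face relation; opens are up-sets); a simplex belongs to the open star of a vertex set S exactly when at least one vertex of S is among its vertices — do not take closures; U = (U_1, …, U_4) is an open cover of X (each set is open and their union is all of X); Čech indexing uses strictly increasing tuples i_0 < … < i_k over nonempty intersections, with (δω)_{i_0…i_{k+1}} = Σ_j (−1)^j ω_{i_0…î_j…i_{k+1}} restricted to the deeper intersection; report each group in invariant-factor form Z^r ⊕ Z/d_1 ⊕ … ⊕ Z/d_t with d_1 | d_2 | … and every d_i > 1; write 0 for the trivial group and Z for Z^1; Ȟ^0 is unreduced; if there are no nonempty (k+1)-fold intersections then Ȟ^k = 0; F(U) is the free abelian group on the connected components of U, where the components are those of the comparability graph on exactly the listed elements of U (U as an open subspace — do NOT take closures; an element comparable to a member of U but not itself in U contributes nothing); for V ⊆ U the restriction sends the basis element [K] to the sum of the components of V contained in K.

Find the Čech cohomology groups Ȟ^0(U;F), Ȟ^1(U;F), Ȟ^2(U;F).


Ȟ^0 ≅ Z, Ȟ^1 ≅ Z^2, Ȟ^2 ≅ 0

nerve of the cover:
  U1={{t3},{t6},{t1,t3},{t1,t6},{t2,t6},{t3,t4},{t3,t6},{t4,t6},{t5,t6},{t1,t3,t6},{t1,t4,t6},{t3,t4,t6}} U2={{t1},{t4},{t1,t3},{t1,t4},{t1,t6},{t2,t4},{t3,t4},{t4,t5},{t4,t6},{t1,t3,t6},{t1,t4,t6},{t2,t4,t5},{t3,t4,t6}} U3={{t1},{t2},{t4},{t5},{t1,t3},{t1,t4},{t1,t6},{t2,t4},{t2,t5},{t2,t6},{t3,t4},{t4,t5},{t4,t6},{t5,t6},{t1,t3,t6},{t1,t4,t6},{t2,t4,t5},{t3,t4,t6}} U4={{t2},{t4},{t1,t4},{t2,t4},{t2,t5},{t2,t6},{t3,t4},{t4,t5},{t4,t6},{t1,t4,t6},{t2,t4,t5},{t3,t4,t6}}
  U12={{t1,t3},{t1,t6},{t3,t4},{t4,t6},{t1,t3,t6},{t1,t4,t6},{t3,t4,t6}} U13={{t1,t3},{t1,t6},{t2,t6},{t3,t4},{t4,t6},{t5,t6},{t1,t3,t6},{t1,t4,t6},{t3,t4,t6}} U14={{t2,t6},{t3,t4},{t4,t6},{t1,t4,t6},{t3,t4,t6}} U23={{t1},{t4},{t1,t3},{t1,t4},{t1,t6},{t2,t4},{t3,t4},{t4,t5},{t4,t6},{t1,t3,t6},{t1,t4,t6},{t2,t4,t5},{t3,t4,t6}} U24={{t4},{t1,t4},{t2,t4},{t3,t4},{t4,t5},{t4,t6},{t1,t4,t6},{t2,t4,t5},{t3,t4,t6}} U34={{t2},{t4},{t1,t4},{t2,t4},{t2,t5},{t2,t6},{t3,t4},{t4,t5},{t4,t6},{t1,t4,t6},{t2,t4,t5},{t3,t4,t6}}
  U123={{t1,t3},{t1,t6},{t3,t4},{t4,t6},{t1,t3,t6},{t1,t4,t6},{t3,t4,t6}} U124={{t3,t4},{t4,t6},{t1,t4,t6},{t3,t4,t6}} U134={{t2,t6},{t3,t4},{t4,t6},{t1,t4,t6},{t3,t4,t6}} U234={{t4},{t1,t4},{t2,t4},{t3,t4},{t4,t5},{t4,t6},{t1,t4,t6},{t2,t4,t5},{t3,t4,t6}}
  U1234={{t3,t4},{t4,t6},{t1,t4,t6},{t3,t4,t6}}
components per intersection:
  U1: {{t3},{t6},{t1,t3},{t1,t6},{t2,t6},{t3,t4},{t3,t6},{t4,t6},{t5,t6},{t1,t3,t6},{t1,t4,t6},{t3,t4,t6}}
  U2: {{t1},{t4},{t1,t3},{t1,t4},{t1,t6},{t2,t4},{t3,t4},{t4,t5},{t4,t6},{t1,t3,t6},{t1,t4,t6},{t2,t4,t5},{t3,t4,t6}}
  U3: {{t1},{t2},{t4},{t5},{t1,t3},{t1,t4},{t1,t6},{t2,t4},{t2,t5},{t2,t6},{t3,t4},{t4,t5},{t4,t6},{t5,t6},{t1,t3,t6},{t1,t4,t6},{t2,t4,t5},{t3,t4,t6}}
  U4: {{t2},{t4},{t1,t4},{t2,t4},{t2,t5},{t2,t6},{t3,t4},{t4,t5},{t4,t6},{t1,t4,t6},{t2,t4,t5},{t3,t4,t6}}
  U12: {{t1,t3},{t1,t6},{t3,t4},{t4,t6},{t1,t3,t6},{t1,t4,t6},{t3,t4,t6}}
  U13: {{t1,t3},{t1,t6},{t3,t4},{t4,t6},{t1,t3,t6},{t1,t4,t6},{t3,t4,t6}} {{t2,t6}} {{t5,t6}}
  U14: {{t2,t6}} {{t3,t4},{t4,t6},{t1,t4,t6},{t3,t4,t6}}
  U23: {{t1},{t4},{t1,t3},{t1,t4},{t1,t6},{t2,t4},{t3,t4},{t4,t5},{t4,t6},{t1,t3,t6},{t1,t4,t6},{t2,t4,t5},{t3,t4,t6}}
  U24: {{t4},{t1,t4},{t2,t4},{t3,t4},{t4,t5},{t4,t6},{t1,t4,t6},{t2,t4,t5},{t3,t4,t6}}
  U34: {{t2},{t4},{t1,t4},{t2,t4},{t2,t5},{t2,t6},{t3,t4},{t4,t5},{t4,t6},{t1,t4,t6},{t2,t4,t5},{t3,t4,t6}}
  U123: {{t1,t3},{t1,t6},{t3,t4},{t4,t6},{t1,t3,t6},{t1,t4,t6},{t3,t4,t6}}
  U124: {{t3,t4},{t4,t6},{t1,t4,t6},{t3,t4,t6}}
  U134: {{t2,t6}} {{t3,t4},{t4,t6},{t1,t4,t6},{t3,t4,t6}}
  U234: {{t4},{t1,t4},{t2,t4},{t3,t4},{t4,t5},{t4,t6},{t1,t4,t6},{t2,t4,t5},{t3,t4,t6}}
  U1234: {{t3,t4},{t4,t6},{t1,t4,t6},{t3,t4,t6}}
C dims 4,9,5,1; δ0: rk 3, SNF 1^3; δ1: rk 4, SNF 1^4; δ2: rk 1, SNF 1^1
Ȟ^0 = (4 − 3) − 0 = 1, so Ȟ^0 ≅ Z
Ȟ^1 = (9 − 4) − 3 = 2, so Ȟ^1 ≅ Z^2
Ȟ^2 = (5 − 1) − 4 = 0, so Ȟ^2 ≅ 0


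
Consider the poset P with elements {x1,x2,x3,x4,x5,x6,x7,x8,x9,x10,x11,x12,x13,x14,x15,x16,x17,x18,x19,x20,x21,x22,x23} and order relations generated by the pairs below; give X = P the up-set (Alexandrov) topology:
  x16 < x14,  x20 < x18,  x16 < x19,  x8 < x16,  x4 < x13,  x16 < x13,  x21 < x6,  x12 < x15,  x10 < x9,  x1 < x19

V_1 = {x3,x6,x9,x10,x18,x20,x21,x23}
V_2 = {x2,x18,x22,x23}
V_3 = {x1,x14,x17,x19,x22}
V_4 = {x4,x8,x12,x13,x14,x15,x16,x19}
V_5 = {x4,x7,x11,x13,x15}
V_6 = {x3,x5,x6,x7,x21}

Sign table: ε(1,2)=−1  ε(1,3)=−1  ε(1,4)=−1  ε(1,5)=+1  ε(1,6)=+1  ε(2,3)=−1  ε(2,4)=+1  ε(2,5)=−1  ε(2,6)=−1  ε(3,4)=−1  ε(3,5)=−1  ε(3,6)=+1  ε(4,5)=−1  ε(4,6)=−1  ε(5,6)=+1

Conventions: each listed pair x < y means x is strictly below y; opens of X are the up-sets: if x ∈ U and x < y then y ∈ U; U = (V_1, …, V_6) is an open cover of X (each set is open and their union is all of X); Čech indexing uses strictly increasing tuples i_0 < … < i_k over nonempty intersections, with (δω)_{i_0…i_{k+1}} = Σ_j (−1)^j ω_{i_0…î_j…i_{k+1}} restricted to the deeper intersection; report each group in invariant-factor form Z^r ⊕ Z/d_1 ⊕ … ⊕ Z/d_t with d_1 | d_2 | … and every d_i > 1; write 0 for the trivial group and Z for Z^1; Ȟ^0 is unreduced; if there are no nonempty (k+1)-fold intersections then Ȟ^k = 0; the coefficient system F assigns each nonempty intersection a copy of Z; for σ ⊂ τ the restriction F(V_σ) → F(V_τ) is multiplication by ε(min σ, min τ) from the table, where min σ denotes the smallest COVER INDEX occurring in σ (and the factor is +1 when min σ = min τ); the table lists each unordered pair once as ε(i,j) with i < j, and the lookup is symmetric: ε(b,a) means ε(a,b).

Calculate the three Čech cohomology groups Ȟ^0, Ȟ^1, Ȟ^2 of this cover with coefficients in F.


Ȟ^0(U;F) ≅ Z, Ȟ^1(U;F) ≅ Z and Ȟ^2(U;F) ≅ 0

nonempty overlaps:
  V12={x18,x23} V16={x3,x6,x21} V23={x22} V34={x14,x19} V45={x4,x13,x15} V56={x7}
C dims 6,6; δ0: rk 5, SNF 1^5
degree 0: 6−5−0 = 1 → Ȟ^0 ≅ Z
degree 1: 6−0−5 = 1 → Ȟ^1 ≅ Z
degree 2: 0−0−0 = 0 → Ȟ^2 ≅ 0


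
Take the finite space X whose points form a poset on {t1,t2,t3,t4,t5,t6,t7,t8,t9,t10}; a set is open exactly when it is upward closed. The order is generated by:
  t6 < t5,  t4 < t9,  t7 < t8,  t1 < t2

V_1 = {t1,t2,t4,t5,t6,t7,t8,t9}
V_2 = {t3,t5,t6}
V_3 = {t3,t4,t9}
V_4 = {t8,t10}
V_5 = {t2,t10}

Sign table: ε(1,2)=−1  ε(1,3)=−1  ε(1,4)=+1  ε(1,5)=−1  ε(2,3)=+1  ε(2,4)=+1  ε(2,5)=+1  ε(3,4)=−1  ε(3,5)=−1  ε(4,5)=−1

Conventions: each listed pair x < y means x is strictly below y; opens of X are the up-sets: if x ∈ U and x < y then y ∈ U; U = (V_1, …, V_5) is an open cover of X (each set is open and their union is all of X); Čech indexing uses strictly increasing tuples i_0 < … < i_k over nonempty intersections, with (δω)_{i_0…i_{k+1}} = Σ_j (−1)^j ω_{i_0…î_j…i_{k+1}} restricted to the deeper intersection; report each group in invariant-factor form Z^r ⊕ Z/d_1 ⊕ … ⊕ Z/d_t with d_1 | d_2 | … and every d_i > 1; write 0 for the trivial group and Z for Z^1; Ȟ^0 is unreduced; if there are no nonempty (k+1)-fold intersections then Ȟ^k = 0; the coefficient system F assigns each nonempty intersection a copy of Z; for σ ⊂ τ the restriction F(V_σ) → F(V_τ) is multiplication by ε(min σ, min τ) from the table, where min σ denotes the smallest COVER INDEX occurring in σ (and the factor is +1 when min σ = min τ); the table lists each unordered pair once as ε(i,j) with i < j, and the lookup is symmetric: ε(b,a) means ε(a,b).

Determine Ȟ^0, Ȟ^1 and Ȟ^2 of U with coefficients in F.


Ȟ^0 = Z, Ȟ^1 = Z^2 and Ȟ^2 = 0

nonempty intersections:
  V12={t5,t6} V13={t4,t9} V14={t8} V15={t2} V23={t3} V45={t10}
C dims 5,6; δ0: rk 4, SNF 1^4
Ȟ^0: (5−4)−0=1 ⇒ Z
Ȟ^1: (6−0)−4=2 ⇒ Z^2
Ȟ^2: (0−0)−0=0 ⇒ 0


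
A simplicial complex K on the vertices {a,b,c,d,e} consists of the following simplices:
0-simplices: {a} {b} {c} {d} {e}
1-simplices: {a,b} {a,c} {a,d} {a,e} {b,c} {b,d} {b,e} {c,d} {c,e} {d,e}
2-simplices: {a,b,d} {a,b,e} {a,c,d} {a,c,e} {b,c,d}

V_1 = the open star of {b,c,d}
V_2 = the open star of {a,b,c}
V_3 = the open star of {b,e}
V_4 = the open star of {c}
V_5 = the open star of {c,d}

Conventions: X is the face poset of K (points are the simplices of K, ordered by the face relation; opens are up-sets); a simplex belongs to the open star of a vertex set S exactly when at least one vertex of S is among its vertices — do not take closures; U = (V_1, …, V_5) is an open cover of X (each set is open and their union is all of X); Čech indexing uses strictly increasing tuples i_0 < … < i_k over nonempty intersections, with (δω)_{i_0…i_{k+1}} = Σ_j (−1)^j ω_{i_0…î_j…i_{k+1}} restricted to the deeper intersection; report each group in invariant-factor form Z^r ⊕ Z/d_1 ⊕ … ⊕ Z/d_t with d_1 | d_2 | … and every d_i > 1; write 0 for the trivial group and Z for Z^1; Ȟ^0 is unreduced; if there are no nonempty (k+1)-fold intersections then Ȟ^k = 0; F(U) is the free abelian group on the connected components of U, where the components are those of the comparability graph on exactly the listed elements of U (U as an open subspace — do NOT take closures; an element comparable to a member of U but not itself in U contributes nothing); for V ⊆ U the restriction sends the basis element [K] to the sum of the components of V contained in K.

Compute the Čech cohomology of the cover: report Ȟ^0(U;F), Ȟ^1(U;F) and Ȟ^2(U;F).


intersection data:
  V1={{b},{c},{d},{a,b},{a,c},{a,d},{b,c},{b,d},{b,e},{c,d},{c,e},{d,e},{a,b,d},{a,b,e},{a,c,d},{a,c,e},{b,c,d}} V2={{a},{b},{c},{a,b},{a,c},{a,d},{a,e},{b,c},{b,d},{b,e},{c,d},{c,e},{a,b,d},{a,b,e},{a,c,d},{a,c,e},{b,c,d}} V3={{b},{e},{a,b},{a,e},{b,c},{b,d},{b,e},{c,e},{d,e},{a,b,d},{a,b,e},{a,c,e},{b,c,d}} V4={{c},{a,c},{b,c},{c,d},{c,e},{a,c,d},{a,c,e},{b,c,d}} V5={{c},{d},{a,c},{a,d},{b,c},{b,d},{c,d},{c,e},{d,e},{a,b,d},{a,c,d},{a,c,e},{b,c,d}}
  V12={{b},{c},{a,b},{a,c},{a,d},{b,c},{b,d},{b,e},{c,d},{c,e},{a,b,d},{a,b,e},{a,c,d},{a,c,e},{b,c,d}} V13={{b},{a,b},{b,c},{b,d},{b,e},{c,e},{d,e},{a,b,d},{a,b,e},{a,c,e},{b,c,d}} V14={{c},{a,c},{b,c},{c,d},{c,e},{a,c,d},{a,c,e},{b,c,d}} V15={{c},{d},{a,c},{a,d},{b,c},{b,d},{c,d},{c,e},{d,e},{a,b,d},{a,c,d},{a,c,e},{b,c,d}} V23={{b},{a,b},{a,e},{b,c},{b,d},{b,e},{c,e},{a,b,d},{a,b,e},{a,c,e},{b,c,d}} V24={{c},{a,c},{b,c},{c,d},{c,e},{a,c,d},{a,c,e},{b,c,d}} V25={{c},{a,c},{a,d},{b,c},{b,d},{c,d},{c,e},{a,b,d},{a,c,d},{a,c,e},{b,c,d}} V34={{b,c},{c,e},{a,c,e},{b,c,d}} V35={{b,c},{b,d},{c,e},{d,e},{a,b,d},{a,c,e},{b,c,d}} V45={{c},{a,c},{b,c},{c,d},{c,e},{a,c,d},{a,c,e},{b,c,d}}
  V123={{b},{a,b},{b,c},{b,d},{b,e},{c,e},{a,b,d},{a,b,e},{a,c,e},{b,c,d}} V124={{c},{a,c},{b,c},{c,d},{c,e},{a,c,d},{a,c,e},{b,c,d}} V125={{c},{a,c},{a,d},{b,c},{b,d},{c,d},{c,e},{a,b,d},{a,c,d},{a,c,e},{b,c,d}} V134={{b,c},{c,e},{a,c,e},{b,c,d}} V135={{b,c},{b,d},{c,e},{d,e},{a,b,d},{a,c,e},{b,c,d}} V145={{c},{a,c},{b,c},{c,d},{c,e},{a,c,d},{a,c,e},{b,c,d}} V234={{b,c},{c,e},{a,c,e},{b,c,d}} V235={{b,c},{b,d},{c,e},{a,b,d},{a,c,e},{b,c,d}} V245={{c},{a,c},{b,c},{c,d},{c,e},{a,c,d},{a,c,e},{b,c,d}} V345={{b,c},{c,e},{a,c,e},{b,c,d}}
  V1234={{b,c},{c,e},{a,c,e},{b,c,d}} V1235={{b,c},{b,d},{c,e},{a,b,d},{a,c,e},{b,c,d}} V1245={{c},{a,c},{b,c},{c,d},{c,e},{a,c,d},{a,c,e},{b,c,d}} V1345={{b,c},{c,e},{a,c,e},{b,c,d}} V2345={{b,c},{c,e},{a,c,e},{b,c,d}}
  V12345={{b,c},{c,e},{a,c,e},{b,c,d}}
components per intersection:
  V1: {{b},{c},{d},{a,b},{a,c},{a,d},{b,c},{b,d},{b,e},{c,d},{c,e},{d,e},{a,b,d},{a,b,e},{a,c,d},{a,c,e},{b,c,d}}
  V2: {{a},{b},{c},{a,b},{a,c},{a,d},{a,e},{b,c},{b,d},{b,e},{c,d},{c,e},{a,b,d},{a,b,e},{a,c,d},{a,c,e},{b,c,d}}
  V3: {{b},{e},{a,b},{a,e},{b,c},{b,d},{b,e},{c,e},{d,e},{a,b,d},{a,b,e},{a,c,e},{b,c,d}}
  V4: {{c},{a,c},{b,c},{c,d},{c,e},{a,c,d},{a,c,e},{b,c,d}}
  V5: {{c},{d},{a,c},{a,d},{b,c},{b,d},{c,d},{c,e},{d,e},{a,b,d},{a,c,d},{a,c,e},{b,c,d}}
  V12: {{b},{c},{a,b},{a,c},{a,d},{b,c},{b,d},{b,e},{c,d},{c,e},{a,b,d},{a,b,e},{a,c,d},{a,c,e},{b,c,d}}
  V13: {{b},{a,b},{b,c},{b,d},{b,e},{a,b,d},{a,b,e},{b,c,d}} {{c,e},{a,c,e}} {{d,e}}
  V14: {{c},{a,c},{b,c},{c,d},{c,e},{a,c,d},{a,c,e},{b,c,d}}
  V15: {{c},{d},{a,c},{a,d},{b,c},{b,d},{c,d},{c,e},{d,e},{a,b,d},{a,c,d},{a,c,e},{b,c,d}}
  V23: {{b},{a,b},{a,e},{b,c},{b,d},{b,e},{c,e},{a,b,d},{a,b,e},{a,c,e},{b,c,d}}
  V24: {{c},{a,c},{b,c},{c,d},{c,e},{a,c,d},{a,c,e},{b,c,d}}
  V25: {{c},{a,c},{a,d},{b,c},{b,d},{c,d},{c,e},{a,b,d},{a,c,d},{a,c,e},{b,c,d}}
  V34: {{b,c},{b,c,d}} {{c,e},{a,c,e}}
  V35: {{b,c},{b,d},{a,b,d},{b,c,d}} {{c,e},{a,c,e}} {{d,e}}
  V45: {{c},{a,c},{b,c},{c,d},{c,e},{a,c,d},{a,c,e},{b,c,d}}
  V123: {{b},{a,b},{b,c},{b,d},{b,e},{a,b,d},{a,b,e},{b,c,d}} {{c,e},{a,c,e}}
  V124: {{c},{a,c},{b,c},{c,d},{c,e},{a,c,d},{a,c,e},{b,c,d}}
  V125: {{c},{a,c},{a,d},{b,c},{b,d},{c,d},{c,e},{a,b,d},{a,c,d},{a,c,e},{b,c,d}}
  V134: {{b,c},{b,c,d}} {{c,e},{a,c,e}}
  V135: {{b,c},{b,d},{a,b,d},{b,c,d}} {{c,e},{a,c,e}} {{d,e}}
  V145: {{c},{a,c},{b,c},{c,d},{c,e},{a,c,d},{a,c,e},{b,c,d}}
  V234: {{b,c},{b,c,d}} {{c,e},{a,c,e}}
  V235: {{b,c},{b,d},{a,b,d},{b,c,d}} {{c,e},{a,c,e}}
  V245: {{c},{a,c},{b,c},{c,d},{c,e},{a,c,d},{a,c,e},{b,c,d}}
  V345: {{b,c},{b,c,d}} {{c,e},{a,c,e}}
  V1234: {{b,c},{b,c,d}} {{c,e},{a,c,e}}
  V1235: {{b,c},{b,d},{a,b,d},{b,c,d}} {{c,e},{a,c,e}}
  V1245: {{c},{a,c},{b,c},{c,d},{c,e},{a,c,d},{a,c,e},{b,c,d}}
  V1345: {{b,c},{b,c,d}} {{c,e},{a,c,e}}
  V2345: {{b,c},{b,c,d}} {{c,e},{a,c,e}}
  V12345: {{b,c},{b,c,d}} {{c,e},{a,c,e}}
C dims 5,15,17,9; δ0: rk 4, SNF 1^4; δ1: rk 10, SNF 1^10; δ2: rk 7, SNF 1^7
Ȟ^0 = (5 − 4) − 0 = 1, so Ȟ^0 ≅ Z
Ȟ^1 = (15 − 10) − 4 = 1, so Ȟ^1 ≅ Z
Ȟ^2 = (17 − 7) − 10 = 0, so Ȟ^2 ≅ 0

Ȟ^0(U;F) ≅ Z, Ȟ^1(U;F) ≅ Z and Ȟ^2(U;F) ≅ 0


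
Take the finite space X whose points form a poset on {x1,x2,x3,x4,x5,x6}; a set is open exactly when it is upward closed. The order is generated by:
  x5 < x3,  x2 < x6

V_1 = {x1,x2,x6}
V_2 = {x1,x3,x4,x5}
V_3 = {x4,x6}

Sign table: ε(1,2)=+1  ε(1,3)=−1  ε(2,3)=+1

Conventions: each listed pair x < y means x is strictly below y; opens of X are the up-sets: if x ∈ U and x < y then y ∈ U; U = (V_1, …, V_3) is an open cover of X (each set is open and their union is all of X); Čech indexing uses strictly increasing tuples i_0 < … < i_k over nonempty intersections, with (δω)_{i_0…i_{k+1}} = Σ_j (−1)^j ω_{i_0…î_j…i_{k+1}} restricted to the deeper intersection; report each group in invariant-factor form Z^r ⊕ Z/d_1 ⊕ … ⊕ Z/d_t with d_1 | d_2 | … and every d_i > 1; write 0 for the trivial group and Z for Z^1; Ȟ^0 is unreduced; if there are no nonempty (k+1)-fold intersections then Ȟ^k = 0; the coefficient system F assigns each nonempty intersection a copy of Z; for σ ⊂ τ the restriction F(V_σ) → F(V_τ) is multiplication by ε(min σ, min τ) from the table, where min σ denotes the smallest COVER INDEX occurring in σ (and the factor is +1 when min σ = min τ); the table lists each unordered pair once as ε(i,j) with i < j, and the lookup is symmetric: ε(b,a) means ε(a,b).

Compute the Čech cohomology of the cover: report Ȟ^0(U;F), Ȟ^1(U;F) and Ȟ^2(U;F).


intersection data:
  V12={x1} V13={x6} V23={x4}
C dims 3,3; δ0: rk 3, SNF 1^2·2
Ȟ^0 = (3 − 3) − 0 = 0, so Ȟ^0 ≅ 0
Ȟ^1 = (3 − 0) − 3 = 0 plus torsion [2], so Ȟ^1 ≅ Z/2
Ȟ^2 = (0 − 0) − 0 = 0, so Ȟ^2 ≅ 0

Ȟ^0(U;F) ≅ 0; Ȟ^1(U;F) ≅ Z/2; Ȟ^2(U;F) ≅ 0


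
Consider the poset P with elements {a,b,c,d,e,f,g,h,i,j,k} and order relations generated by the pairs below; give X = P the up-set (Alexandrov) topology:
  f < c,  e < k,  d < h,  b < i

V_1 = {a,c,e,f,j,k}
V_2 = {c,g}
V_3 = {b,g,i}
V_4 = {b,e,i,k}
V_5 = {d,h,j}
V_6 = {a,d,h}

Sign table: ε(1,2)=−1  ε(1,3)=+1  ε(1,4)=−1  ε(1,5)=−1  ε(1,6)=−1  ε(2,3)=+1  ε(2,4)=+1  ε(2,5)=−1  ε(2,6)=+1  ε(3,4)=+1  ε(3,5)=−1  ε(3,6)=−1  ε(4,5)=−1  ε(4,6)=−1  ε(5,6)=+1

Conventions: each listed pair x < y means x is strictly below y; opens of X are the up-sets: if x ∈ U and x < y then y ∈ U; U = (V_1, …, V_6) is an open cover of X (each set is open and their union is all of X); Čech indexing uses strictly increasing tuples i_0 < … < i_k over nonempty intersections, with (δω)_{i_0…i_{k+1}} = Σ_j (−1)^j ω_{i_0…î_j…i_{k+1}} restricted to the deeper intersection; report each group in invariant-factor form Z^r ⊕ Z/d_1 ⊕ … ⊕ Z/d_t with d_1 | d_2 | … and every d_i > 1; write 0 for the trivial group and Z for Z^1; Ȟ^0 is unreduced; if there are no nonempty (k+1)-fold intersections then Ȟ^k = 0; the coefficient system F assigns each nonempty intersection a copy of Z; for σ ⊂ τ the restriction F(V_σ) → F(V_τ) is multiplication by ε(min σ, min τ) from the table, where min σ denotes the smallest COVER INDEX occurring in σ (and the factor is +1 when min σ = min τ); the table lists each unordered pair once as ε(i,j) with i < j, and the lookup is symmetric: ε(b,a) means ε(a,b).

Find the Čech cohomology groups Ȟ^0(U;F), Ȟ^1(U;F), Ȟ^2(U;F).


Ȟ^0 = Z; Ȟ^1 = Z^2; Ȟ^2 = 0

nonempty intersections:
  V12={c} V14={e,k} V15={j} V16={a} V23={g} V34={b,i} V56={d,h}
C dims 6,7; δ0: rk 5, SNF 1^5
Ȟ^0: (6−5)−0=1 ⇒ Z
Ȟ^1: (7−0)−5=2 ⇒ Z^2
Ȟ^2: (0−0)−0=0 ⇒ 0


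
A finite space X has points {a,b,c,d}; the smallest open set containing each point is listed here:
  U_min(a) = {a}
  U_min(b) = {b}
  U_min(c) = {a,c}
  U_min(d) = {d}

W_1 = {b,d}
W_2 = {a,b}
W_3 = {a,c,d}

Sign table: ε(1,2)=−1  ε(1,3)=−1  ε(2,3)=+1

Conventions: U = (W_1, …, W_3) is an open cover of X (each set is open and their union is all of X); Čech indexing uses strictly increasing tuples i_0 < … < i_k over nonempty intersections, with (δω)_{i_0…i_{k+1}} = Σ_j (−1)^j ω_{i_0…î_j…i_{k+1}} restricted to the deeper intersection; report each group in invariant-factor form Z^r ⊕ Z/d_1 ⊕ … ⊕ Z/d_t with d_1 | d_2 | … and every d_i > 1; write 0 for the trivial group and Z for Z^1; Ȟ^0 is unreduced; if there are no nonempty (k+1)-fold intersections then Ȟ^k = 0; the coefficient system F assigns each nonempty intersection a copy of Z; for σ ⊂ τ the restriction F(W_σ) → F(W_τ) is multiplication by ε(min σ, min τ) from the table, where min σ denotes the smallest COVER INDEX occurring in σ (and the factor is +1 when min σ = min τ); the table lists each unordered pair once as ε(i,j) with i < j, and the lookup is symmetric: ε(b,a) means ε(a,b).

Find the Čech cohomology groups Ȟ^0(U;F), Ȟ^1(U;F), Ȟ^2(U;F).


intersection data:
  W12={b} W13={d} W23={a}
C dims 3,3; δ0: rk 2, SNF 1^2
Ȟ^0 = (3 − 2) − 0 = 1, so Ȟ^0 ≅ Z
Ȟ^1 = (3 − 0) − 2 = 1, so Ȟ^1 ≅ Z
Ȟ^2 = (0 − 0) − 0 = 0, so Ȟ^2 ≅ 0

Ȟ^0 ≅ Z, Ȟ^1 ≅ Z, Ȟ^2 ≅ 0


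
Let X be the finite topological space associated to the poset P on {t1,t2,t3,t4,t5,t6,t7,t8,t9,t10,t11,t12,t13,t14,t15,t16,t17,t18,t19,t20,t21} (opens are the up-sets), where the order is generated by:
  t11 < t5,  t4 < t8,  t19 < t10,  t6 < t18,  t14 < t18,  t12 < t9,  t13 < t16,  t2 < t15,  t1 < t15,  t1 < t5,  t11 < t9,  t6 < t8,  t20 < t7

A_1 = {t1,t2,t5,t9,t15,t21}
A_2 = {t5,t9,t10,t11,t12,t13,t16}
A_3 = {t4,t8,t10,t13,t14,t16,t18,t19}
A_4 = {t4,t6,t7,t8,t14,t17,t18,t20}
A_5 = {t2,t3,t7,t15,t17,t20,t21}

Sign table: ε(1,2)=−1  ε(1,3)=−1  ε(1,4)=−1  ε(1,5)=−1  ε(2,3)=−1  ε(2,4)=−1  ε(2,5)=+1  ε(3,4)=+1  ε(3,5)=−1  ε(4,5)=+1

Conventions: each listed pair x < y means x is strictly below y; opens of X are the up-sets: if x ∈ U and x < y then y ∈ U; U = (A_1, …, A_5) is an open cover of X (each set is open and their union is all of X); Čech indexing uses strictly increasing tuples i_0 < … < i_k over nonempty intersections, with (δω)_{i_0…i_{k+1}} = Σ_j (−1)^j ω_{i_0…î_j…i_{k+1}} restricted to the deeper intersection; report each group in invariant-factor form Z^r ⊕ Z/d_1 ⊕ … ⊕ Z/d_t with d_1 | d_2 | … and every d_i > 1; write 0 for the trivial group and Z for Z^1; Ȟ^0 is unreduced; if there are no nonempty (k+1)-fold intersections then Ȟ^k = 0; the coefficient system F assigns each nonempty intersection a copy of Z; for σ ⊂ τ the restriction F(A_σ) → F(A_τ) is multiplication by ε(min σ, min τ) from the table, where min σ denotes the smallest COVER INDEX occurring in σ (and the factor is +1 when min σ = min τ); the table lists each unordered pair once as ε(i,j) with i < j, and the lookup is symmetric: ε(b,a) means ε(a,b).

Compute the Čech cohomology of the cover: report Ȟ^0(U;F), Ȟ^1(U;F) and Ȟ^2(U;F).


Ȟ^0(U;F) ≅ 0,  Ȟ^1(U;F) ≅ Z/2,  Ȟ^2(U;F) ≅ 0

cover nerve:
  A12={t5,t9} A15={t2,t15,t21} A23={t10,t13,t16} A34={t4,t8,t14,t18} A45={t7,t17,t20}
C dims 5,5; δ0: rk 5, SNF 1^4·2
Ȟ^0: (5−5)−0=0 ⇒ 0
Ȟ^1: (5−0)−5=0 plus torsion [2] ⇒ Z/2
Ȟ^2: (0−0)−0=0 ⇒ 0


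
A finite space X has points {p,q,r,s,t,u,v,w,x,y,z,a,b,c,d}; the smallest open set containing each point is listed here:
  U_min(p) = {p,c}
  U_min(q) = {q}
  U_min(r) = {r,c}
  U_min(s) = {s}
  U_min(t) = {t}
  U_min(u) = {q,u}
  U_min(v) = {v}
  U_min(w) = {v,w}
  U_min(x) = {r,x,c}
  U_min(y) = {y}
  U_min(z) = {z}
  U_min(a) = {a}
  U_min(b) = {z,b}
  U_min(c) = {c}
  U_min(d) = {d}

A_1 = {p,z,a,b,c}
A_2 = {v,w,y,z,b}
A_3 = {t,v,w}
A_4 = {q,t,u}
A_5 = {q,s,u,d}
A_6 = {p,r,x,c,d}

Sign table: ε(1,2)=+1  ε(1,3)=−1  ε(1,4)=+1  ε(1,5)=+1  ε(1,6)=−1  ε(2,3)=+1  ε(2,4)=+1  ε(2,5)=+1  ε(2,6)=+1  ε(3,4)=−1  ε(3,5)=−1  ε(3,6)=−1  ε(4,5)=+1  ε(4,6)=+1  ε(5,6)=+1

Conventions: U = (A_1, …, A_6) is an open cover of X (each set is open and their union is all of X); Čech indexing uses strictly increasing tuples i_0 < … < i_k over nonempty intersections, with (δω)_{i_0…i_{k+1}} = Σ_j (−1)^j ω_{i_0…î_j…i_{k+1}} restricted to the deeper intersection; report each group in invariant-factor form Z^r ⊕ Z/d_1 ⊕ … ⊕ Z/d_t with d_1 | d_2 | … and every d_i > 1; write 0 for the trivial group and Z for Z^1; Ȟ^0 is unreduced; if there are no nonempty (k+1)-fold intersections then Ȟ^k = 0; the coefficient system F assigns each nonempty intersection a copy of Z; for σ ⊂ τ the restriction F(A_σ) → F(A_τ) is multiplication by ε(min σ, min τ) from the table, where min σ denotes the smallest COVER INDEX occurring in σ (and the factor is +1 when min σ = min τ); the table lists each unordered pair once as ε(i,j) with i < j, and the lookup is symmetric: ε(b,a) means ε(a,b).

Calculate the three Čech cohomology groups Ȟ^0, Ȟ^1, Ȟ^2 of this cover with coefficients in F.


nonempty overlaps:
  A12={z,b} A16={p,c} A23={v,w} A34={t} A45={q,u} A56={d}
C dims 6,6; δ0: rk 5, SNF 1^5
degree 0: 6−5−0 = 1 → Ȟ^0 ≅ Z
degree 1: 6−0−5 = 1 → Ȟ^1 ≅ Z
degree 2: 0−0−0 = 0 → Ȟ^2 ≅ 0

Ȟ^0 = Z; Ȟ^1 = Z; Ȟ^2 = 0


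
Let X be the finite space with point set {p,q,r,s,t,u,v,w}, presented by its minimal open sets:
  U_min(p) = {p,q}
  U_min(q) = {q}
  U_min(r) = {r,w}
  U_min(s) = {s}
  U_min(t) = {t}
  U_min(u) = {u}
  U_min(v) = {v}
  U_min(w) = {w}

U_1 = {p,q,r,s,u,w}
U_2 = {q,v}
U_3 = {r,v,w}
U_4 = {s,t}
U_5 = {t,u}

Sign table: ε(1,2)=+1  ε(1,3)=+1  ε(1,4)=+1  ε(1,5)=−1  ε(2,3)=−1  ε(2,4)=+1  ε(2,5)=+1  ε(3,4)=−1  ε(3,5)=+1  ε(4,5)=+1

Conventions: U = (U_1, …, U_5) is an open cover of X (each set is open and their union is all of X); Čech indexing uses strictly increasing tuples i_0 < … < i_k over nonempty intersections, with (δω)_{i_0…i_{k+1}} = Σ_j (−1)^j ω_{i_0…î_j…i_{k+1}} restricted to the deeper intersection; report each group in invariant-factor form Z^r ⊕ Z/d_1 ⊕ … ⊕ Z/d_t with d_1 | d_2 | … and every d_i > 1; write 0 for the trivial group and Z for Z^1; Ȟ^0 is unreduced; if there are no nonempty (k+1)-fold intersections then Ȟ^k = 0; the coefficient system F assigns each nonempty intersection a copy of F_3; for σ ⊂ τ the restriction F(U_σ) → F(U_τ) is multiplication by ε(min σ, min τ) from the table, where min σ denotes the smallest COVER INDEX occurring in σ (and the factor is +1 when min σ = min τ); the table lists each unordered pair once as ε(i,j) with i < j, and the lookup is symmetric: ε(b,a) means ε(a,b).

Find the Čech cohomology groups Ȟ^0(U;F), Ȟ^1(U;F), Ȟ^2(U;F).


nerve simplices:
  U12={q} U13={r,w} U14={s} U15={u} U23={v} U45={t}
C dims 5,6; δ0: rk_F3 5
degree 0: 5−5−0 = 0 → Ȟ^0 ≅ 0
degree 1: 6−0−5 = 1 → Ȟ^1 ≅ Z/3
degree 2: 0−0−0 = 0 → Ȟ^2 ≅ 0

Ȟ^0 = 0, Ȟ^1 = Z/3 and Ȟ^2 = 0


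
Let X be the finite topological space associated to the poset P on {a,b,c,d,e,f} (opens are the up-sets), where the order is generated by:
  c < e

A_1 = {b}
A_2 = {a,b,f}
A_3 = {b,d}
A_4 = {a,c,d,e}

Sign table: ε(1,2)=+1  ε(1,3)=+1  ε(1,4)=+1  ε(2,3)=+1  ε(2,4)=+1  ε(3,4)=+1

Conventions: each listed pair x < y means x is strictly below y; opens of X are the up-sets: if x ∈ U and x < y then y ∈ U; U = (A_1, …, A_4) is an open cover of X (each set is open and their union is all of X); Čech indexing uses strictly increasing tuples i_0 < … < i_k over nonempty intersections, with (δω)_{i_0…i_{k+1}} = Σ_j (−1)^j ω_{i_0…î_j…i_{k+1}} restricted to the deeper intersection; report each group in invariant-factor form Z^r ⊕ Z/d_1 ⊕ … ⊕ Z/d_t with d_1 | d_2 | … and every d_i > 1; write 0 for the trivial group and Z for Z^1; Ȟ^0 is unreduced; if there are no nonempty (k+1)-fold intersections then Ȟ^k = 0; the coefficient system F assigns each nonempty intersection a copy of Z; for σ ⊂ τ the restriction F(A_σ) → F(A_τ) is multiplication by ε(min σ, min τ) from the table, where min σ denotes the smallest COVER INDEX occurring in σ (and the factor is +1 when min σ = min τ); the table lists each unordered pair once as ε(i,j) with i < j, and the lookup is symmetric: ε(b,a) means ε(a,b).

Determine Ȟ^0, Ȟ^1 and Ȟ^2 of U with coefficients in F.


Ȟ^0 ≅ Z, Ȟ^1 ≅ Z, Ȟ^2 ≅ 0

nonempty overlaps:
  A12={b} A13={b} A23={b} A24={a} A34={d}
  A123={b}
C dims 4,5,1; δ0: rk 3, SNF 1^3; δ1: rk 1, SNF 1^1
degree 0: 4−3−0 = 1 → Ȟ^0 ≅ Z
degree 1: 5−1−3 = 1 → Ȟ^1 ≅ Z
degree 2: 1−0−1 = 0 → Ȟ^2 ≅ 0


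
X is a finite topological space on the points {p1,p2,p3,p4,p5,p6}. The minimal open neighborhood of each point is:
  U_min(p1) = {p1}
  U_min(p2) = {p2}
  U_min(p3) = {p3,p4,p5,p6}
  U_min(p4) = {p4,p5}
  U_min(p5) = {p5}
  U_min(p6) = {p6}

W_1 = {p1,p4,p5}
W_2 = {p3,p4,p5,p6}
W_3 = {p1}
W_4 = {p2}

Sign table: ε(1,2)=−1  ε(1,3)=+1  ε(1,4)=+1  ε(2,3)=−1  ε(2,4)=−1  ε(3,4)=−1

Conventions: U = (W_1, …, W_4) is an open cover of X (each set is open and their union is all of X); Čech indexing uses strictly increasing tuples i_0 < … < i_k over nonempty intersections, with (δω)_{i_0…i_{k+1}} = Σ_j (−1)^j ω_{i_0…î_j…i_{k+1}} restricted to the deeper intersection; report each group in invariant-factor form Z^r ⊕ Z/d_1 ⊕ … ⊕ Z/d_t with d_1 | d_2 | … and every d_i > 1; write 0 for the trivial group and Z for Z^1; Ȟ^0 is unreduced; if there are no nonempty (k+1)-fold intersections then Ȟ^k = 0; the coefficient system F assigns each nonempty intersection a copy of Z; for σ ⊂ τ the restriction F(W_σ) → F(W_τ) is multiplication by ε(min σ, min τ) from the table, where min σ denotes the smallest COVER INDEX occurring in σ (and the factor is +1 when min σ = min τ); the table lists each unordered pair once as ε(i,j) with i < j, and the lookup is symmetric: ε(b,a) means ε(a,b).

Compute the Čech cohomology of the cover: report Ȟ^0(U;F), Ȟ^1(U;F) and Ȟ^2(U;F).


Ȟ^0 ≅ Z^2, Ȟ^1 ≅ 0 and Ȟ^2 ≅ 0

nerve simplices:
  W12={p4,p5} W13={p1}
C dims 4,2; δ0: rk 2, SNF 1^2
degree 0: 4−2−0 = 2 → Ȟ^0 ≅ Z^2
degree 1: 2−0−2 = 0 → Ȟ^1 ≅ 0
degree 2: 0−0−0 = 0 → Ȟ^2 ≅ 0


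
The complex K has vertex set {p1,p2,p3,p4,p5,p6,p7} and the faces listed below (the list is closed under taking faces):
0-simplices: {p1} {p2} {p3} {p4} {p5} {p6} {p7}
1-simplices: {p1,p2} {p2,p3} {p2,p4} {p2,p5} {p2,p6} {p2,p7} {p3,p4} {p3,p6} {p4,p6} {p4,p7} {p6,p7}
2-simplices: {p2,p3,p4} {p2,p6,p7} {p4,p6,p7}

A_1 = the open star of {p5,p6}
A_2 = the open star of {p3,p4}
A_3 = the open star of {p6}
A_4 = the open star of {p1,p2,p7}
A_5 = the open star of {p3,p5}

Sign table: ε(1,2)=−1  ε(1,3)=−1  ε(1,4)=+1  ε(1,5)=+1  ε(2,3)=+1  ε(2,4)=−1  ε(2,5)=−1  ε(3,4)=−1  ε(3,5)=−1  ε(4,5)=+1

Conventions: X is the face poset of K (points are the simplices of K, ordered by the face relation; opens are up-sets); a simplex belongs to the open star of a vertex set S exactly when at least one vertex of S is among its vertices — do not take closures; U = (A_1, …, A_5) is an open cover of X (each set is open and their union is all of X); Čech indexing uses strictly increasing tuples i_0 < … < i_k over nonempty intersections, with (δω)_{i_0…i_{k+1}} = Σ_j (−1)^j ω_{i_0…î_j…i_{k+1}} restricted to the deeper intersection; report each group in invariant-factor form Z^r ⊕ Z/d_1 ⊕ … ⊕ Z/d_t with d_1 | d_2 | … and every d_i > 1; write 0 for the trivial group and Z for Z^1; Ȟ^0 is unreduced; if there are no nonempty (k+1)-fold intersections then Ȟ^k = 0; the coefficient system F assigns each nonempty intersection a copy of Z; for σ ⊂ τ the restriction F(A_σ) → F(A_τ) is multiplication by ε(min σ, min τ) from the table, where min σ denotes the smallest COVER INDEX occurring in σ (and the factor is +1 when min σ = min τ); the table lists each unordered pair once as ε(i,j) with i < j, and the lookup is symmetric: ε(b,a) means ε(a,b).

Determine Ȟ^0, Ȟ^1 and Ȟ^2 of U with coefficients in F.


nerve simplices:
  A1={{p5},{p6},{p2,p5},{p2,p6},{p3,p6},{p4,p6},{p6,p7},{p2,p6,p7},{p4,p6,p7}} A2={{p3},{p4},{p2,p3},{p2,p4},{p3,p4},{p3,p6},{p4,p6},{p4,p7},{p2,p3,p4},{p4,p6,p7}} A3={{p6},{p2,p6},{p3,p6},{p4,p6},{p6,p7},{p2,p6,p7},{p4,p6,p7}} A4={{p1},{p2},{p7},{p1,p2},{p2,p3},{p2,p4},{p2,p5},{p2,p6},{p2,p7},{p4,p7},{p6,p7},{p2,p3,p4},{p2,p6,p7},{p4,p6,p7}} A5={{p3},{p5},{p2,p3},{p2,p5},{p3,p4},{p3,p6},{p2,p3,p4}}
  A12={{p3,p6},{p4,p6},{p4,p6,p7}} A13={{p6},{p2,p6},{p3,p6},{p4,p6},{p6,p7},{p2,p6,p7},{p4,p6,p7}} A14={{p2,p5},{p2,p6},{p6,p7},{p2,p6,p7},{p4,p6,p7}} A15={{p5},{p2,p5},{p3,p6}} A23={{p3,p6},{p4,p6},{p4,p6,p7}} A24={{p2,p3},{p2,p4},{p4,p7},{p2,p3,p4},{p4,p6,p7}} A25={{p3},{p2,p3},{p3,p4},{p3,p6},{p2,p3,p4}} A34={{p2,p6},{p6,p7},{p2,p6,p7},{p4,p6,p7}} A35={{p3,p6}} A45={{p2,p3},{p2,p5},{p2,p3,p4}}
  A123={{p3,p6},{p4,p6},{p4,p6,p7}} A124={{p4,p6,p7}} A125={{p3,p6}} A134={{p2,p6},{p6,p7},{p2,p6,p7},{p4,p6,p7}} A135={{p3,p6}} A145={{p2,p5}} A234={{p4,p6,p7}} A235={{p3,p6}} A245={{p2,p3},{p2,p3,p4}}
  A1234={{p4,p6,p7}} A1235={{p3,p6}}
C dims 5,10,9,2; δ0: rk 4, SNF 1^4; δ1: rk 6, SNF 1^6; δ2: rk 2, SNF 1^2
degree 0: 5−4−0 = 1 → Ȟ^0 ≅ Z
degree 1: 10−6−4 = 0 → Ȟ^1 ≅ 0
degree 2: 9−2−6 = 1 → Ȟ^2 ≅ Z

Ȟ^0 = Z; Ȟ^1 = 0; Ȟ^2 = Z


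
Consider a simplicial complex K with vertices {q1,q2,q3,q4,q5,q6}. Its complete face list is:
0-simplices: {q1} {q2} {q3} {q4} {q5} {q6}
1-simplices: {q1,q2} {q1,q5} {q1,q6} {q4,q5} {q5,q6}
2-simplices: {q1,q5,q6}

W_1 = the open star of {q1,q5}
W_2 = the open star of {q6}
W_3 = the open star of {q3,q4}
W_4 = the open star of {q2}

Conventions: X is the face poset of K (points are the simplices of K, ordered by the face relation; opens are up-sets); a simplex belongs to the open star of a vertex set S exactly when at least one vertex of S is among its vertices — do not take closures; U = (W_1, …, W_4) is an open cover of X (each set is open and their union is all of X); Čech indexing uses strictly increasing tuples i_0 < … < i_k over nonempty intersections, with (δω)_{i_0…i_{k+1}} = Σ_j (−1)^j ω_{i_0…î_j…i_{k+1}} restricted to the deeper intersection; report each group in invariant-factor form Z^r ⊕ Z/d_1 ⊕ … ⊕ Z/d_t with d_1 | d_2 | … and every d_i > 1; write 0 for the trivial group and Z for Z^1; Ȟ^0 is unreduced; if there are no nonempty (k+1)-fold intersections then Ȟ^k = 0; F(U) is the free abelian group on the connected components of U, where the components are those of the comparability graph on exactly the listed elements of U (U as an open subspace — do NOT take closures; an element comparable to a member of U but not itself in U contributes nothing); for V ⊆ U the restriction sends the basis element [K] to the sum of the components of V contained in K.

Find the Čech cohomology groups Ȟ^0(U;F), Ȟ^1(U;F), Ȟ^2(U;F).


nonempty intersections:
  W1={{q1},{q5},{q1,q2},{q1,q5},{q1,q6},{q4,q5},{q5,q6},{q1,q5,q6}} W2={{q6},{q1,q6},{q5,q6},{q1,q5,q6}} W3={{q3},{q4},{q4,q5}} W4={{q2},{q1,q2}}
  W12={{q1,q6},{q5,q6},{q1,q5,q6}} W13={{q4,q5}} W14={{q1,q2}}
components per intersection:
  W1: {{q1},{q5},{q1,q2},{q1,q5},{q1,q6},{q4,q5},{q5,q6},{q1,q5,q6}}
  W2: {{q6},{q1,q6},{q5,q6},{q1,q5,q6}}
  W3: {{q3}} {{q4},{q4,q5}}
  W4: {{q2},{q1,q2}}
  W12: {{q1,q6},{q5,q6},{q1,q5,q6}}
  W13: {{q4,q5}}
  W14: {{q1,q2}}
C dims 5,3; δ0: rk 3, SNF 1^3
Ȟ^0: (5−3)−0=2 ⇒ Z^2
Ȟ^1: (3−0)−3=0 ⇒ 0
Ȟ^2: (0−0)−0=0 ⇒ 0

Ȟ^0 = Z^2,  Ȟ^1 = 0,  Ȟ^2 = 0


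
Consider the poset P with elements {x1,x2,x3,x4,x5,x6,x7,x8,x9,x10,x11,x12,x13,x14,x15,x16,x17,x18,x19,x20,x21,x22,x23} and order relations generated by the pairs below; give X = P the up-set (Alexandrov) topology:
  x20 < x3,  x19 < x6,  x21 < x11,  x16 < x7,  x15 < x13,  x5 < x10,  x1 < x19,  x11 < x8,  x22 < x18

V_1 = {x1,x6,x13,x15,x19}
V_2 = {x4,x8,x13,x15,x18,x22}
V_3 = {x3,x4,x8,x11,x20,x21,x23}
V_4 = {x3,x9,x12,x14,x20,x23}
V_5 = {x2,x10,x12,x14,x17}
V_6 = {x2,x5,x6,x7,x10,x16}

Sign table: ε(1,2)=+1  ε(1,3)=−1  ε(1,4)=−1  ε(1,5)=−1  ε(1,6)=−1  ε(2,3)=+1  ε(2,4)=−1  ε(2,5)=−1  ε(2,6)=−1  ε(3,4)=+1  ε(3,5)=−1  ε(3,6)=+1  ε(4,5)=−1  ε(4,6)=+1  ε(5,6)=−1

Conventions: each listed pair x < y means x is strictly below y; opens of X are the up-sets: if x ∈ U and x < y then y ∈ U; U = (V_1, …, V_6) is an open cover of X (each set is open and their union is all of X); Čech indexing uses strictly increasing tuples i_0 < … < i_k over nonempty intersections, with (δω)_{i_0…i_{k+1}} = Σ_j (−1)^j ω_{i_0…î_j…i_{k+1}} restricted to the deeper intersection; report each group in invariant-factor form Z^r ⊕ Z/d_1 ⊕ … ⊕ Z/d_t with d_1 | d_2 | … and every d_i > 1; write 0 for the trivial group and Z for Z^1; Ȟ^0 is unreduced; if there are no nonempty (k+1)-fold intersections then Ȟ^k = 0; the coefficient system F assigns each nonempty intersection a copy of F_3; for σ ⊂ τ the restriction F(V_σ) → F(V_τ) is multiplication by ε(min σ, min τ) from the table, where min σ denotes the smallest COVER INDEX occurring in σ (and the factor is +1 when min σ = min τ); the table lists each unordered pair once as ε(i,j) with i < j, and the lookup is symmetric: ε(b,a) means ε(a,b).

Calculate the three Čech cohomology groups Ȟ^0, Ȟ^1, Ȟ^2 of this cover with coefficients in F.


intersection data:
  V12={x13,x15} V16={x6} V23={x4,x8} V34={x3,x20,x23} V45={x12,x14} V56={x2,x10}
C dims 6,6; δ0: rk_F3 6
Ȟ^0 = (6 − 6) − 0 = 0, so Ȟ^0 ≅ 0
Ȟ^1 = (6 − 0) − 6 = 0, so Ȟ^1 ≅ 0
Ȟ^2 = (0 − 0) − 0 = 0, so Ȟ^2 ≅ 0

Ȟ^0 = 0; Ȟ^1 = 0; Ȟ^2 = 0


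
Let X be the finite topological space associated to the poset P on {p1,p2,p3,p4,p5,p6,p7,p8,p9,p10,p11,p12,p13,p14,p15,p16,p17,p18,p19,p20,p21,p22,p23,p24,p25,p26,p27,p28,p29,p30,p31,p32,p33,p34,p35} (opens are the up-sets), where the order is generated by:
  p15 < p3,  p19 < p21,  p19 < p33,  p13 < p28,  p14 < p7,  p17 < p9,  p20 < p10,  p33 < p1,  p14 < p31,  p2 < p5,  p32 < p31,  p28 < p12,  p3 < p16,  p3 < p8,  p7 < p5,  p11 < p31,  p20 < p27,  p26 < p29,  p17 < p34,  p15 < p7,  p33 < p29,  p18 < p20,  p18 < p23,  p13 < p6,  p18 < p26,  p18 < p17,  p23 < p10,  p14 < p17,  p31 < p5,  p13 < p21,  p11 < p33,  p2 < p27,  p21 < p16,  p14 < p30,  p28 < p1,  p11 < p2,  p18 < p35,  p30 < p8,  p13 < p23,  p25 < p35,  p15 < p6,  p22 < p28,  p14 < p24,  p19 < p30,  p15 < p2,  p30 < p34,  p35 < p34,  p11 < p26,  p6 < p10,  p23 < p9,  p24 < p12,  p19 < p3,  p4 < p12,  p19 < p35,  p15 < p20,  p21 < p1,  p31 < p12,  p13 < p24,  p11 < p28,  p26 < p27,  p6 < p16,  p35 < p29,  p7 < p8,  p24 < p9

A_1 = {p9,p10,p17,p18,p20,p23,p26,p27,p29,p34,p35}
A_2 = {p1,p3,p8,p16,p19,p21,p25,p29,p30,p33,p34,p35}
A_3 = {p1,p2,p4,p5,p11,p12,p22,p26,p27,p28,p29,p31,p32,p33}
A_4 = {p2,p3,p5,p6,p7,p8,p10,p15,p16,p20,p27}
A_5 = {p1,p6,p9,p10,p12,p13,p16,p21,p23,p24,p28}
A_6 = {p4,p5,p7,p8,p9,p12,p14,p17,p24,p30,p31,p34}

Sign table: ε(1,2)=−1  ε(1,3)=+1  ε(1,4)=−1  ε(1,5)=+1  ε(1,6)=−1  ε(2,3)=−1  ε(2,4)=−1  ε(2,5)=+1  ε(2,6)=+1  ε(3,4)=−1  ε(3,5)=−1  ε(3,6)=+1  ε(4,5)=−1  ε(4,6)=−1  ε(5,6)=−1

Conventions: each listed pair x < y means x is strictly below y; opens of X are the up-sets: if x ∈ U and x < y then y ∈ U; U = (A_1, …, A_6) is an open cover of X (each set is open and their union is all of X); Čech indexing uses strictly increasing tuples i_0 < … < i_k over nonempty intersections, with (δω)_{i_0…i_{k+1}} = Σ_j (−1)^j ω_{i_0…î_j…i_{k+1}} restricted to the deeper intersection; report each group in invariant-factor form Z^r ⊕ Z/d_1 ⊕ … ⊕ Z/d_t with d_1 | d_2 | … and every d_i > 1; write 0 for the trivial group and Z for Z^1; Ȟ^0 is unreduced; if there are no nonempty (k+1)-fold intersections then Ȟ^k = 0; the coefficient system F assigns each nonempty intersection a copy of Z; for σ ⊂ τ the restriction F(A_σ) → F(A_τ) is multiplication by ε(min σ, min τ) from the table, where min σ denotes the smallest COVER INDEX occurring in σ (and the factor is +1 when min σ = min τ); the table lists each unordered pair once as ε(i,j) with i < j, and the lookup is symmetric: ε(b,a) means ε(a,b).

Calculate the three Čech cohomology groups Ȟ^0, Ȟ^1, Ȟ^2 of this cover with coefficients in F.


cover nerve:
  A12={p29,p34,p35} A13={p26,p27,p29} A14={p10,p20,p27} A15={p9,p10,p23} A16={p9,p17,p34} A23={p1,p29,p33} A24={p3,p8,p16} A25={p1,p16,p21} A26={p8,p30,p34} A34={p2,p5,p27} A35={p1,p12,p28} A36={p4,p5,p12,p31} A45={p6,p10,p16} A46={p5,p7,p8} A56={p9,p12,p24}
  A123={p29} A126={p34} A134={p27} A145={p10} A156={p9} A235={p1} A245={p16} A246={p8} A346={p5} A356={p12}
C dims 6,15,10; δ0: rk 6, SNF 1^5·2; δ1: rk 9, SNF 1^9
Ȟ^0: (6−6)−0=0 ⇒ 0
Ȟ^1: (15−9)−6=0 plus torsion [2] ⇒ Z/2
Ȟ^2: (10−0)−9=1 ⇒ Z

Ȟ^0 ≅ 0, Ȟ^1 ≅ Z/2, Ȟ^2 ≅ Z
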